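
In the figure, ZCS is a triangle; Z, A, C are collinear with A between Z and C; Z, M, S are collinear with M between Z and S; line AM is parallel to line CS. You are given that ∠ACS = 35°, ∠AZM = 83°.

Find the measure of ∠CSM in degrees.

1. ∠SCZ = 35°  [A on ray CZ]
2. ∠CZS = 83°  [A on ZC, M on ZS]
3. ∠CSZ = 62°  [△ZCS]
4. ∠CSM = 62°  [M on ray SZ]

∠CSM = 62°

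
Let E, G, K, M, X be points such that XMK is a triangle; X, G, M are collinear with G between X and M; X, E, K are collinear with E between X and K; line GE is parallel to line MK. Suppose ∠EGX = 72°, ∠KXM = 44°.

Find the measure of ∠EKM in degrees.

1. ∠KMX = 72°  [GE∥MK, corresponding at G]
2. ∠MKX = 64°  [△XMK]
3. ∠EKM = 64°  [E on ray KX]

∠EKM = 64°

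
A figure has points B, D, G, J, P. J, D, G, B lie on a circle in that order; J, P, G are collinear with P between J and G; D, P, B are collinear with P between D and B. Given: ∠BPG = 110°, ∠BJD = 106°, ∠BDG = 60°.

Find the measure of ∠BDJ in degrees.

1. ∠BPJ = 70°  [linear pair at P on JG]
2. ∠BJG = 60°  [same arc GB]
3. ∠DBJ = 50°  [△JPB]
4. ∠BDJ = 24°  [△JDB]

∠BDJ = 24°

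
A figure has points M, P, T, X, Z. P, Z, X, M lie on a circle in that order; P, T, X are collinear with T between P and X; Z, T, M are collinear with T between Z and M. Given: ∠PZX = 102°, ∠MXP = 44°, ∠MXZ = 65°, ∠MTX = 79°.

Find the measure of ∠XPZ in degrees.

∠XPZ = 57°

1. ∠MZP = 44°  [same arc PM]
2. ∠PTZ = 79°  [vertical angles at T]
3. ∠XPZ = 57°  [△PTZ]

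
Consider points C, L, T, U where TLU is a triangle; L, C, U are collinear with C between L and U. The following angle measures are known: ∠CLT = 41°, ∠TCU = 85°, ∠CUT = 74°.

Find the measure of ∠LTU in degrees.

∠LTU = 65°

1. ∠TLU = 41°  [C on ray LU]
2. ∠LUT = 74°  [C on ray UL]
3. ∠LTU = 65°  [△TLU]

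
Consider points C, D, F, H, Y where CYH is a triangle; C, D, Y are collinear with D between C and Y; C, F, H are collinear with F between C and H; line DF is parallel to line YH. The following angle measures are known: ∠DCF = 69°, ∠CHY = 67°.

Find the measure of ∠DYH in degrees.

∠DYH = 44°

1. ∠HCY = 69°  [D on CY, F on CH]
2. ∠CYH = 44°  [△CYH]
3. ∠DYH = 44°  [D on ray YC]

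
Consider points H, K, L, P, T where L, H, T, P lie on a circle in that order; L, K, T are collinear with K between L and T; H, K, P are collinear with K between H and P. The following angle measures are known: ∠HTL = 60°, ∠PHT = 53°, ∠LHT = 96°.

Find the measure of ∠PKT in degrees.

1. ∠HPL = 60°  [same arc LH]
2. ∠PLT = 53°  [same arc TP]
3. ∠LKP = 67°  [△LKP]
4. ∠PKT = 113°  [linear pair at K on LT]

∠PKT = 113°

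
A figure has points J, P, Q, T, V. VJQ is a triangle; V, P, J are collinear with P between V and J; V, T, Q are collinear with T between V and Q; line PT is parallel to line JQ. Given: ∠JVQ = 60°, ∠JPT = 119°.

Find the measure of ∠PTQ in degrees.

1. ∠PVT = 60°  [P on VJ, T on VQ]
2. ∠TPV = 61°  [linear pair at P on VJ]
3. ∠PTV = 59°  [△VPT]
4. ∠PTQ = 121°  [linear pair at T on VQ]

∠PTQ = 121°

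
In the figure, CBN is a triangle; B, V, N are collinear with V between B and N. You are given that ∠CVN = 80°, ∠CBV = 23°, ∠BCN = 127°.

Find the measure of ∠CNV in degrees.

∠CNV = 30°

1. ∠CBN = 23°  [V on ray BN]
2. ∠BNC = 30°  [△CBN]
3. ∠CNV = 30°  [V on ray NB]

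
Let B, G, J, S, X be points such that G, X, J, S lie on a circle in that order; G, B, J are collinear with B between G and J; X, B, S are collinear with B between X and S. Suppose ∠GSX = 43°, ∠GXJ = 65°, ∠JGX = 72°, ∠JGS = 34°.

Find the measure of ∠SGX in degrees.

∠SGX = 106°

1. ∠JSX = 72°  [same arc XJ]
2. ∠JXS = 34°  [same arc JS]
3. ∠SJX = 74°  [△XJS]
4. ∠SGX = 106°  [cyclic GXJS, opposite ∠G+∠J]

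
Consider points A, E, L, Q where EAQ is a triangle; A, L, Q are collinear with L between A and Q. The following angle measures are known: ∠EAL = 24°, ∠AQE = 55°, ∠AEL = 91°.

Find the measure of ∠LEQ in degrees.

∠LEQ = 10°

1. ∠ALE = 65°  [△EAL]
2. ∠EQL = 55°  [L on ray QA]
3. ∠ELQ = 115°  [linear pair at L on AQ]
4. ∠LEQ = 10°  [△ELQ]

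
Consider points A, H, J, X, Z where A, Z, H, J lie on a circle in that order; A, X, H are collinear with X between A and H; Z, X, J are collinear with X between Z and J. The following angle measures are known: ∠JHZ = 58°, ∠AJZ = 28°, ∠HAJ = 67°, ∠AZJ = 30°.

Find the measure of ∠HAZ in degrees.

∠HAZ = 55°

1. ∠HZJ = 67°  [same arc HJ]
2. ∠HJZ = 55°  [△ZHJ]
3. ∠HAZ = 55°  [same arc ZH]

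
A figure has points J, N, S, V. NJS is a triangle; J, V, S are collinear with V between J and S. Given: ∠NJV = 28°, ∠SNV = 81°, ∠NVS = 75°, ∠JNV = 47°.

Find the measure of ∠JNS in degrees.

1. ∠NJS = 28°  [V on ray JS]
2. ∠NSV = 24°  [△NVS]
3. ∠JSN = 24°  [V on ray SJ]
4. ∠JNS = 128°  [△NJS]

∠JNS = 128°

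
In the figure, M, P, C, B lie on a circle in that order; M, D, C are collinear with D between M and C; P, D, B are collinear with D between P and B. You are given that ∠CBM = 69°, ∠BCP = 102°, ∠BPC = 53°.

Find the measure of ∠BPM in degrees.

∠BPM = 58°

1. ∠BMC = 53°  [same arc CB]
2. ∠BCM = 58°  [△MCB]
3. ∠BPM = 58°  [same arc MB]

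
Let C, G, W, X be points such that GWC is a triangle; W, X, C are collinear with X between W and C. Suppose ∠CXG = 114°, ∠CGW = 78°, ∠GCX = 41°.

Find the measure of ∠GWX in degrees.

∠GWX = 61°

1. ∠GCW = 41°  [X on ray CW]
2. ∠CWG = 61°  [△GWC]
3. ∠GWX = 61°  [X on ray WC]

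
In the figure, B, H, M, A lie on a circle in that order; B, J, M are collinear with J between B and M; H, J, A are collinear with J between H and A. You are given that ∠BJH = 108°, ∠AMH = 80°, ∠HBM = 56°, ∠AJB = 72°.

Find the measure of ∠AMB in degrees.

∠AMB = 16°

1. ∠AJM = 108°  [vertical angles at J]
2. ∠HAM = 56°  [same arc HM]
3. ∠AMB = 16°  [△MJA]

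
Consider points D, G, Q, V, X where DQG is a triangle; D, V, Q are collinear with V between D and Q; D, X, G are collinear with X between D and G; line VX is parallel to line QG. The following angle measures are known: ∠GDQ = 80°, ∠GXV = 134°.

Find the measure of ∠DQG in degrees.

∠DQG = 54°

1. ∠VDX = 80°  [V on DQ, X on DG]
2. ∠DXV = 46°  [linear pair at X on DG]
3. ∠DVX = 54°  [△DVX]
4. ∠DQG = 54°  [VX∥QG, corresponding at V]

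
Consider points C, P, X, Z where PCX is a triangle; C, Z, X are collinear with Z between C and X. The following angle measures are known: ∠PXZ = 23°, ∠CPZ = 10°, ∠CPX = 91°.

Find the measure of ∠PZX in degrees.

∠PZX = 76°

1. ∠CXP = 23°  [Z on ray XC]
2. ∠PCX = 66°  [△PCX]
3. ∠PCZ = 66°  [Z on ray CX]
4. ∠CZP = 104°  [△PCZ]
5. ∠PZX = 76°  [linear pair at Z on CX]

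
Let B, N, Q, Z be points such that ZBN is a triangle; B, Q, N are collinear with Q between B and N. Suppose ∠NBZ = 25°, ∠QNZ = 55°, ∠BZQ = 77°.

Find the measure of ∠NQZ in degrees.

1. ∠QBZ = 25°  [Q on ray BN]
2. ∠BQZ = 78°  [△ZBQ]
3. ∠NQZ = 102°  [linear pair at Q on BN]

∠NQZ = 102°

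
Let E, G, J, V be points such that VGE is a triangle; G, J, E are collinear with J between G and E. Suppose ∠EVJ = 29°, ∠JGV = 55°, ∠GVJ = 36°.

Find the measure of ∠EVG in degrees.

∠EVG = 65°

1. ∠GJV = 89°  [△VGJ]
2. ∠EGV = 55°  [J on ray GE]
3. ∠EJV = 91°  [linear pair at J on GE]
4. ∠JEV = 60°  [△VJE]
5. ∠GEV = 60°  [J on ray EG]
6. ∠EVG = 65°  [△VGE]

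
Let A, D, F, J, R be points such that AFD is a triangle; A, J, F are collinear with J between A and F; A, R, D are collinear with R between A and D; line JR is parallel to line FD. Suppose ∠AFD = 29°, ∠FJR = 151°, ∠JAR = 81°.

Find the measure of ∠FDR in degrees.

∠FDR = 70°

1. ∠AJR = 29°  [JR∥FD, corresponding at J]
2. ∠ARJ = 70°  [△AJR]
3. ∠DRJ = 110°  [linear pair at R on AD]
4. ∠FDR = 70°  [JR∥FD, co-interior at D–R]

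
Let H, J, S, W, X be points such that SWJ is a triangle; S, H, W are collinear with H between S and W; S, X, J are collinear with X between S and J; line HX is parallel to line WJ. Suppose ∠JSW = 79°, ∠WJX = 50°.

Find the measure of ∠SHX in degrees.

1. ∠SJW = 50°  [X on ray JS]
2. ∠JWS = 51°  [△SWJ]
3. ∠SHX = 51°  [HX∥WJ, corresponding at H]

∠SHX = 51°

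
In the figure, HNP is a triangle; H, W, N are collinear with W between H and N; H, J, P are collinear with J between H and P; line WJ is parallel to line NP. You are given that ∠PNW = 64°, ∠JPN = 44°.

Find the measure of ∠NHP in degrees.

1. ∠HNP = 64°  [W on ray NH]
2. ∠HPN = 44°  [J on ray PH]
3. ∠NHP = 72°  [△HNP]

∠NHP = 72°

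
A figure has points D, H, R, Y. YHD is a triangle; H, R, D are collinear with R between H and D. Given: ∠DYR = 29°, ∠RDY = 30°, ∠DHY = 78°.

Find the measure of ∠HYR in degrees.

1. ∠DRY = 121°  [△YRD]
2. ∠RHY = 78°  [R on ray HD]
3. ∠HRY = 59°  [linear pair at R on HD]
4. ∠HYR = 43°  [△YHR]

∠HYR = 43°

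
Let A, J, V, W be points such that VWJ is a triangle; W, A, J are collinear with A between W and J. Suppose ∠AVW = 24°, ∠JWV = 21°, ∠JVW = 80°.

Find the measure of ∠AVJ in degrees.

1. ∠VJW = 79°  [△VWJ]
2. ∠AWV = 21°  [A on ray WJ]
3. ∠AJV = 79°  [A on ray JW]
4. ∠VAW = 135°  [△VWA]
5. ∠JAV = 45°  [linear pair at A on WJ]
6. ∠AVJ = 56°  [△VAJ]

∠AVJ = 56°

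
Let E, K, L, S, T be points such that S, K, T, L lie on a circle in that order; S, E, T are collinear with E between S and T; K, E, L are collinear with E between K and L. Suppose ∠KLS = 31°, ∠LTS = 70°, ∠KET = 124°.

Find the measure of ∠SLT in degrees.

∠SLT = 85°

1. ∠LES = 124°  [vertical angles at E]
2. ∠LST = 25°  [△SEL]
3. ∠SLT = 85°  [△STL]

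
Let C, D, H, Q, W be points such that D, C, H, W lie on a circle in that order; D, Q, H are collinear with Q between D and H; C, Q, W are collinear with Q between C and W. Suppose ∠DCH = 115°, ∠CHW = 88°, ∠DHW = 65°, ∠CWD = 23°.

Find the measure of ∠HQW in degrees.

1. ∠DWH = 65°  [cyclic DCHW, opposite ∠C+∠W]
2. ∠HDW = 50°  [△DHW]
3. ∠DQW = 107°  [△DQW]
4. ∠HQW = 73°  [linear pair at Q on DH]

∠HQW = 73°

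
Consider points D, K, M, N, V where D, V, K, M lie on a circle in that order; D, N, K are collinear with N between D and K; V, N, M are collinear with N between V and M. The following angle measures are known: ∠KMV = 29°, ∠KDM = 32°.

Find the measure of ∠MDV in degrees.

∠MDV = 61°

1. ∠KVM = 32°  [same arc KM]
2. ∠MKV = 119°  [△VKM]
3. ∠MDV = 61°  [cyclic DVKM, opposite ∠D+∠K]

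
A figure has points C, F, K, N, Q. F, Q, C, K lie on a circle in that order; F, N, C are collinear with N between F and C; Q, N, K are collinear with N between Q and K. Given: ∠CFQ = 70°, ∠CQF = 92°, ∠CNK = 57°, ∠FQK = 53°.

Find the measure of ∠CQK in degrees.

∠CQK = 39°

1. ∠FCQ = 18°  [△FQC]
2. ∠FNQ = 57°  [△FNQ]
3. ∠CNQ = 123°  [linear pair at N on FC]
4. ∠CQK = 39°  [△QNC]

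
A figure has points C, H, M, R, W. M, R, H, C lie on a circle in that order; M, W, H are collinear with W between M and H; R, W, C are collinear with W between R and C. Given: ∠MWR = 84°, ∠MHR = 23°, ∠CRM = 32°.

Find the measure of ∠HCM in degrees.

1. ∠HMR = 64°  [△MWR]
2. ∠HRM = 93°  [△MRH]
3. ∠HCM = 87°  [cyclic MRHC, opposite ∠R+∠C]

∠HCM = 87°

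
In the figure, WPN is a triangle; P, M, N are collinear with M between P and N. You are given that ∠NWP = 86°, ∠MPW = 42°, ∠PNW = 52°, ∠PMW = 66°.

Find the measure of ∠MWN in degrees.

1. ∠MNW = 52°  [M on ray NP]
2. ∠NMW = 114°  [linear pair at M on PN]
3. ∠MWN = 14°  [△WMN]

∠MWN = 14°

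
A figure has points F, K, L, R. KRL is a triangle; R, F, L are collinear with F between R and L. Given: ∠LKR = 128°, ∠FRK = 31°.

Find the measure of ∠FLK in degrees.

1. ∠KRL = 31°  [F on ray RL]
2. ∠KLR = 21°  [△KRL]
3. ∠FLK = 21°  [F on ray LR]

∠FLK = 21°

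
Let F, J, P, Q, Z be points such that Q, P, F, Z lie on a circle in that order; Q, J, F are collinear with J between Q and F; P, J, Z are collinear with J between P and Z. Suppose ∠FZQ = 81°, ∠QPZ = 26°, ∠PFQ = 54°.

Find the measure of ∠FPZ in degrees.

∠FPZ = 73°

1. ∠QFZ = 26°  [same arc QZ]
2. ∠FQZ = 73°  [△QFZ]
3. ∠FPZ = 73°  [same arc FZ]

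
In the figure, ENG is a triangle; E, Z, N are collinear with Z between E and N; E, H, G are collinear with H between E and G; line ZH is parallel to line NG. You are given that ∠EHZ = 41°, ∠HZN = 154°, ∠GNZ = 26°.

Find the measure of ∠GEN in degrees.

1. ∠EGN = 41°  [ZH∥NG, corresponding at H]
2. ∠ENG = 26°  [Z on ray NE]
3. ∠GEN = 113°  [△ENG]

∠GEN = 113°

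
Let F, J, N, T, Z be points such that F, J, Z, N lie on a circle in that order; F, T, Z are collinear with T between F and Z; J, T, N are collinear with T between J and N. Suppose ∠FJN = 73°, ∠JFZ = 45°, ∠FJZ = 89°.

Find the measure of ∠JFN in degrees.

∠JFN = 61°

1. ∠FZJ = 46°  [△FJZ]
2. ∠FNJ = 46°  [same arc FJ]
3. ∠JFN = 61°  [△FJN]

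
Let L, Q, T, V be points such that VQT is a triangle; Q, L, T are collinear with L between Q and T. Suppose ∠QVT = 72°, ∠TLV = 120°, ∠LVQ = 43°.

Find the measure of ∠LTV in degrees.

1. ∠QLV = 60°  [linear pair at L on QT]
2. ∠LQV = 77°  [△VQL]
3. ∠TQV = 77°  [L on ray QT]
4. ∠QTV = 31°  [△VQT]
5. ∠LTV = 31°  [L on ray TQ]

∠LTV = 31°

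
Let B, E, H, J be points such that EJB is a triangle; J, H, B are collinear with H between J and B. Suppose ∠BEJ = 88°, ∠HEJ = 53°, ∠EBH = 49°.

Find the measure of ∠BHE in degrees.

1. ∠EBJ = 49°  [H on ray BJ]
2. ∠BJE = 43°  [△EJB]
3. ∠EJH = 43°  [H on ray JB]
4. ∠EHJ = 84°  [△EJH]
5. ∠BHE = 96°  [linear pair at H on JB]

∠BHE = 96°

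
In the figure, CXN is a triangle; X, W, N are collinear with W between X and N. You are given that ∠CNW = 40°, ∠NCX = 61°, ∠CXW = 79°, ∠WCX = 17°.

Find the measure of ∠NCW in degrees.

1. ∠CWX = 84°  [△CXW]
2. ∠CWN = 96°  [linear pair at W on XN]
3. ∠NCW = 44°  [△CWN]

∠NCW = 44°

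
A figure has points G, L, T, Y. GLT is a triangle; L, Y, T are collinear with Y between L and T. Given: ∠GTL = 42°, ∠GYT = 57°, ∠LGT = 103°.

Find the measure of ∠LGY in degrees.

1. ∠GLT = 35°  [△GLT]
2. ∠GYL = 123°  [linear pair at Y on LT]
3. ∠GLY = 35°  [Y on ray LT]
4. ∠LGY = 22°  [△GLY]

∠LGY = 22°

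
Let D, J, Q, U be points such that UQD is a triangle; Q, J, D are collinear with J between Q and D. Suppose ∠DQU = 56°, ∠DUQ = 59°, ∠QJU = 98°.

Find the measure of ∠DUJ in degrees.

1. ∠QDU = 65°  [△UQD]
2. ∠DJU = 82°  [linear pair at J on QD]
3. ∠JDU = 65°  [J on ray DQ]
4. ∠DUJ = 33°  [△UJD]

∠DUJ = 33°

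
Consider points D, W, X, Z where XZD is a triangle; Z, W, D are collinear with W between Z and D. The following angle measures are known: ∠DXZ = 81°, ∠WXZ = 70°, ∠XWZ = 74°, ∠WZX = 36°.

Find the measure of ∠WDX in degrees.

1. ∠DZX = 36°  [W on ray ZD]
2. ∠XDZ = 63°  [△XZD]
3. ∠WDX = 63°  [W on ray DZ]

∠WDX = 63°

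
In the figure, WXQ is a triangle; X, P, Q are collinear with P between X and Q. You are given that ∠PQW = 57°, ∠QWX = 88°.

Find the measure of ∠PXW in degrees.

1. ∠WQX = 57°  [P on ray QX]
2. ∠QXW = 35°  [△WXQ]
3. ∠PXW = 35°  [P on ray XQ]

∠PXW = 35°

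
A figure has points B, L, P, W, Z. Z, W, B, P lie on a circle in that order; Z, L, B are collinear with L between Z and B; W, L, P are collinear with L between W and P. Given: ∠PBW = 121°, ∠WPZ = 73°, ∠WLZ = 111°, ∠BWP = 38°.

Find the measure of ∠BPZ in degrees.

1. ∠BPW = 21°  [△WBP]
2. ∠BLP = 111°  [vertical angles at L]
3. ∠BZP = 38°  [same arc BP]
4. ∠PBZ = 48°  [△BLP]
5. ∠BPZ = 94°  [△ZBP]

∠BPZ = 94°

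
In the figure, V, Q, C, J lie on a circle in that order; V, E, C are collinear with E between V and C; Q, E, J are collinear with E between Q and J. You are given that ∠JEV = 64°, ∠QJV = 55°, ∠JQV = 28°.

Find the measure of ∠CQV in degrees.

∠CQV = 89°

1. ∠CVJ = 61°  [△VEJ]
2. ∠JCV = 28°  [same arc VJ]
3. ∠CJV = 91°  [△VCJ]
4. ∠CQV = 89°  [cyclic VQCJ, opposite ∠Q+∠J]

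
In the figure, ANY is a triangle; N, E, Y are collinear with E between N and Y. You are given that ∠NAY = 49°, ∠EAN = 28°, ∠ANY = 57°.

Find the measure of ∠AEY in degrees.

∠AEY = 85°

1. ∠ANE = 57°  [E on ray NY]
2. ∠AEN = 95°  [△ANE]
3. ∠AEY = 85°  [linear pair at E on NY]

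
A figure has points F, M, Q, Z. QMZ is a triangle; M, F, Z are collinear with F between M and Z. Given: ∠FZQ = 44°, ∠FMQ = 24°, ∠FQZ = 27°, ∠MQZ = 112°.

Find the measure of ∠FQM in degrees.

1. ∠QFZ = 109°  [△QFZ]
2. ∠MFQ = 71°  [linear pair at F on MZ]
3. ∠FQM = 85°  [△QMF]

∠FQM = 85°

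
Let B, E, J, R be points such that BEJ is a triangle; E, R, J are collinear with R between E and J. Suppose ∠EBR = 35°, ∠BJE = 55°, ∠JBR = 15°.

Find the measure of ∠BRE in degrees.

∠BRE = 70°

1. ∠BJR = 55°  [R on ray JE]
2. ∠BRJ = 110°  [△BRJ]
3. ∠BRE = 70°  [linear pair at R on EJ]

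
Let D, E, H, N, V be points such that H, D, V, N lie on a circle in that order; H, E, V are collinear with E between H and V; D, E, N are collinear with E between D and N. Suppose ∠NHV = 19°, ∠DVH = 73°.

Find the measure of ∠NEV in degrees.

1. ∠DNH = 73°  [same arc HD]
2. ∠HEN = 88°  [△HEN]
3. ∠NEV = 92°  [linear pair at E on HV]

∠NEV = 92°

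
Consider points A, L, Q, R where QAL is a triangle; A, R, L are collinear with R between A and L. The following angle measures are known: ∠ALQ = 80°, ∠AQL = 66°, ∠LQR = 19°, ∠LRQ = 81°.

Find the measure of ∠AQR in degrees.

1. ∠LAQ = 34°  [△QAL]
2. ∠ARQ = 99°  [linear pair at R on AL]
3. ∠QAR = 34°  [R on ray AL]
4. ∠AQR = 47°  [△QAR]

∠AQR = 47°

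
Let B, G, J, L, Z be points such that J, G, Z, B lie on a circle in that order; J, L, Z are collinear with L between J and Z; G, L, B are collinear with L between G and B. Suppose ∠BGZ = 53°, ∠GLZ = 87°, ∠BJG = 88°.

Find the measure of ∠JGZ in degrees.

1. ∠GZJ = 40°  [△GLZ]
2. ∠BZG = 92°  [cyclic JGZB, opposite ∠J+∠Z]
3. ∠GBZ = 35°  [△GZB]
4. ∠GJZ = 35°  [same arc GZ]
5. ∠JGZ = 105°  [△JGZ]

∠JGZ = 105°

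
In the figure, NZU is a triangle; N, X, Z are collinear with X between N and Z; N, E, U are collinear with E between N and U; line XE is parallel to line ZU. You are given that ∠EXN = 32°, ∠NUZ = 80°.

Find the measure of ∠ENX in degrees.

∠ENX = 68°

1. ∠NZU = 32°  [XE∥ZU, corresponding at X]
2. ∠UNZ = 68°  [△NZU]
3. ∠ENX = 68°  [X on NZ, E on NU]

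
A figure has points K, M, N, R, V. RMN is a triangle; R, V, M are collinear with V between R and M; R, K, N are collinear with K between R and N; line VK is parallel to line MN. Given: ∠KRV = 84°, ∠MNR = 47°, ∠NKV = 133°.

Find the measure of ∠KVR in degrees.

1. ∠MRN = 84°  [V on RM, K on RN]
2. ∠NMR = 49°  [△RMN]
3. ∠KVR = 49°  [VK∥MN, corresponding at V]

∠KVR = 49°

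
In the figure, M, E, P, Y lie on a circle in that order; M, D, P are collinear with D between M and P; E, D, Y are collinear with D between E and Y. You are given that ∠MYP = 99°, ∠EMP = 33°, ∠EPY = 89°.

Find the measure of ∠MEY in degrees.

1. ∠MEP = 81°  [cyclic MEPY, opposite ∠E+∠Y]
2. ∠EPM = 66°  [△MEP]
3. ∠EMY = 91°  [cyclic MEPY, opposite ∠M+∠P]
4. ∠EYM = 66°  [same arc ME]
5. ∠MEY = 23°  [△MEY]

∠MEY = 23°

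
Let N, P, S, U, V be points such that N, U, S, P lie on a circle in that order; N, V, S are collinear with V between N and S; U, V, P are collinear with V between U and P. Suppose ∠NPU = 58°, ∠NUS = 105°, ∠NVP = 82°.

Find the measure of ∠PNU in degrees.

∠PNU = 57°

1. ∠NSU = 58°  [same arc NU]
2. ∠SNU = 17°  [△NUS]
3. ∠SVU = 82°  [vertical angles at V]
4. ∠PUS = 40°  [△UVS]
5. ∠SPU = 17°  [same arc US]
6. ∠PSU = 123°  [△USP]
7. ∠PNU = 57°  [cyclic NUSP, opposite ∠N+∠S]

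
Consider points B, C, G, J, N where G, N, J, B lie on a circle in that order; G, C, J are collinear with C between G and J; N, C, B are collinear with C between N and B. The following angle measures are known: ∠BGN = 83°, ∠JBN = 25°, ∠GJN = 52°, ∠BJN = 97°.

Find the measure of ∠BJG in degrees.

1. ∠JGN = 25°  [same arc NJ]
2. ∠BNJ = 58°  [△NJB]
3. ∠GNJ = 103°  [△GNJ]
4. ∠BGJ = 58°  [same arc JB]
5. ∠GBJ = 77°  [cyclic GNJB, opposite ∠N+∠B]
6. ∠BJG = 45°  [△GJB]

∠BJG = 45°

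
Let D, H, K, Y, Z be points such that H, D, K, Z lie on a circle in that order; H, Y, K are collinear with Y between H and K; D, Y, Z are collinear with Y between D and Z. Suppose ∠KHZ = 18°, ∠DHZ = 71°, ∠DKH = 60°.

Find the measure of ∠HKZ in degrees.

1. ∠DZH = 60°  [same arc HD]
2. ∠HDZ = 49°  [△HDZ]
3. ∠HKZ = 49°  [same arc HZ]

∠HKZ = 49°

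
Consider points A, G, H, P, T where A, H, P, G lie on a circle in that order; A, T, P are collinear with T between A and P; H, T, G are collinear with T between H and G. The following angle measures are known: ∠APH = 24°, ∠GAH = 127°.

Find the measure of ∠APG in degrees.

1. ∠AGH = 24°  [same arc AH]
2. ∠AHG = 29°  [△AHG]
3. ∠APG = 29°  [same arc AG]

∠APG = 29°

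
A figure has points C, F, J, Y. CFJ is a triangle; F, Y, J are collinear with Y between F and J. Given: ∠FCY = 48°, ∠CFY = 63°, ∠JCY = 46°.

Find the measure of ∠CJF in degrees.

∠CJF = 23°

1. ∠CYF = 69°  [△CFY]
2. ∠CYJ = 111°  [linear pair at Y on FJ]
3. ∠CJY = 23°  [△CYJ]
4. ∠CJF = 23°  [Y on ray JF]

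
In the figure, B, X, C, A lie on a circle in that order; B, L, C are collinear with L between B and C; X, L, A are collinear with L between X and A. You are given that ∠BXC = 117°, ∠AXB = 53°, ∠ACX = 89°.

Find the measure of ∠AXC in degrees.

1. ∠BAC = 63°  [cyclic BXCA, opposite ∠X+∠A]
2. ∠ACB = 53°  [same arc BA]
3. ∠ABC = 64°  [△BCA]
4. ∠AXC = 64°  [same arc CA]

∠AXC = 64°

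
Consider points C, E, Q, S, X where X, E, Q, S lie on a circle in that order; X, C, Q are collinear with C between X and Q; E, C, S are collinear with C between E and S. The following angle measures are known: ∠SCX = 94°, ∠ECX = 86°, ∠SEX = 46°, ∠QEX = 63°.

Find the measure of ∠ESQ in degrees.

∠ESQ = 48°

1. ∠QCS = 86°  [linear pair at C on XQ]
2. ∠SQX = 46°  [same arc XS]
3. ∠ESQ = 48°  [△QCS]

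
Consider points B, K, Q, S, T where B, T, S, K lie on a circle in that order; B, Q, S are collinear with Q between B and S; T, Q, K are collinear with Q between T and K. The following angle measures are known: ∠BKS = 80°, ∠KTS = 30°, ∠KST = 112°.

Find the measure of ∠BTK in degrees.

∠BTK = 70°

1. ∠KBS = 30°  [same arc SK]
2. ∠BSK = 70°  [△BSK]
3. ∠BTK = 70°  [same arc BK]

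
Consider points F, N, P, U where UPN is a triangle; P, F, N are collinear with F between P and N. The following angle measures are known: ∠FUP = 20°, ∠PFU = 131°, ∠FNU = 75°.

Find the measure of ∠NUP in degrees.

1. ∠FPU = 29°  [△UPF]
2. ∠PNU = 75°  [F on ray NP]
3. ∠NPU = 29°  [F on ray PN]
4. ∠NUP = 76°  [△UPN]

∠NUP = 76°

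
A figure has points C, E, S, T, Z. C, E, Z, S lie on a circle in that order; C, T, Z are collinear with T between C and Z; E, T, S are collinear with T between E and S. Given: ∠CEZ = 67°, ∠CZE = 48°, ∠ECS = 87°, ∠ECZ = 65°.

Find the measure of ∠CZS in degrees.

∠CZS = 45°

1. ∠CSE = 48°  [same arc CE]
2. ∠CES = 45°  [△CES]
3. ∠CZS = 45°  [same arc CS]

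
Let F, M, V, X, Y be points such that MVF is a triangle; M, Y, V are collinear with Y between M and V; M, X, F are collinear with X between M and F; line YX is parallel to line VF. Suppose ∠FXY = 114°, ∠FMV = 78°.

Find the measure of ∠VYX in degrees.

1. ∠MXY = 66°  [linear pair at X on MF]
2. ∠XMY = 78°  [Y on MV, X on MF]
3. ∠MYX = 36°  [△MYX]
4. ∠VYX = 144°  [linear pair at Y on MV]

∠VYX = 144°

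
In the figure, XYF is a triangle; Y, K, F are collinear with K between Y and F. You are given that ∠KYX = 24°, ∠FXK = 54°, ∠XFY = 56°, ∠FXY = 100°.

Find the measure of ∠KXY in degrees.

1. ∠KFX = 56°  [K on ray FY]
2. ∠FKX = 70°  [△XKF]
3. ∠XKY = 110°  [linear pair at K on YF]
4. ∠KXY = 46°  [△XYK]

∠KXY = 46°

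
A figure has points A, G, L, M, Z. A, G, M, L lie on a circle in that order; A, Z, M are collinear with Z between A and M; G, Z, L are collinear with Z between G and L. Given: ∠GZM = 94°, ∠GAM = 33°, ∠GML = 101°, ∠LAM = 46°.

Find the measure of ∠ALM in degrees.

∠ALM = 73°

1. ∠AZL = 94°  [vertical angles at Z]
2. ∠GLM = 33°  [same arc GM]
3. ∠LZM = 86°  [linear pair at Z on AM]
4. ∠AML = 61°  [△MZL]
5. ∠ALM = 73°  [△AML]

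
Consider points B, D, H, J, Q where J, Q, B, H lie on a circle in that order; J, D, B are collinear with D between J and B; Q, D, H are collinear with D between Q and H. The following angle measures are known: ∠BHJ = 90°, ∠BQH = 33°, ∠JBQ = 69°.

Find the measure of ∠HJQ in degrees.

∠HJQ = 54°

1. ∠BQJ = 90°  [cyclic JQBH, opposite ∠Q+∠H]
2. ∠BDQ = 78°  [△QDB]
3. ∠JHQ = 69°  [same arc JQ]
4. ∠BJQ = 21°  [△JQB]
5. ∠JDQ = 102°  [linear pair at D on JB]
6. ∠HQJ = 57°  [△JDQ]
7. ∠HJQ = 54°  [△JQH]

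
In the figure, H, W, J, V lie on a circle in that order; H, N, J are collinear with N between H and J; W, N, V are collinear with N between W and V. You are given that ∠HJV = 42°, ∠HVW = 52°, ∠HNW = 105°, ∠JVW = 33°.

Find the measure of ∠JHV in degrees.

∠JHV = 53°

1. ∠JNV = 105°  [△JNV]
2. ∠HNV = 75°  [linear pair at N on HJ]
3. ∠JHV = 53°  [△HNV]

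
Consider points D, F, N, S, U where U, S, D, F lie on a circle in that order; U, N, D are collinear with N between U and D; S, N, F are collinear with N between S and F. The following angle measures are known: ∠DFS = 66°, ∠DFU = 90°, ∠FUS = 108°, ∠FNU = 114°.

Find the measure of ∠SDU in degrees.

1. ∠DUS = 66°  [same arc SD]
2. ∠DSU = 90°  [cyclic USDF, opposite ∠S+∠F]
3. ∠SDU = 24°  [△USD]

∠SDU = 24°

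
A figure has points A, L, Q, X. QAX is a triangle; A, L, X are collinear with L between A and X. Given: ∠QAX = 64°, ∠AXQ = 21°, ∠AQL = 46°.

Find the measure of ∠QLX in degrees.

1. ∠LAQ = 64°  [L on ray AX]
2. ∠ALQ = 70°  [△QAL]
3. ∠QLX = 110°  [linear pair at L on AX]

∠QLX = 110°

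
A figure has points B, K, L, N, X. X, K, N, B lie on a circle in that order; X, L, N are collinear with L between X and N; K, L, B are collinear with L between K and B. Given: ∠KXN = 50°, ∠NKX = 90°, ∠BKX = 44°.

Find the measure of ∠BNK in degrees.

∠BNK = 84°

1. ∠KNX = 40°  [△XKN]
2. ∠KBX = 40°  [same arc XK]
3. ∠BXK = 96°  [△XKB]
4. ∠BNK = 84°  [cyclic XKNB, opposite ∠X+∠N]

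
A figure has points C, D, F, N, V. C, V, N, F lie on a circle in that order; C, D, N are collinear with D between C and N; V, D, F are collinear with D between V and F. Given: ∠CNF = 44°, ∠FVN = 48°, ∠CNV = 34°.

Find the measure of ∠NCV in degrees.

1. ∠CVF = 44°  [same arc CF]
2. ∠NDV = 98°  [△VDN]
3. ∠CDV = 82°  [linear pair at D on CN]
4. ∠NCV = 54°  [△CDV]

∠NCV = 54°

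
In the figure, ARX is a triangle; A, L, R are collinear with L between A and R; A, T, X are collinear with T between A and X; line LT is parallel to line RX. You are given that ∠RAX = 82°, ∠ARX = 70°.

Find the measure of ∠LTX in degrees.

∠LTX = 152°

1. ∠AXR = 28°  [△ARX]
2. ∠ATL = 28°  [LT∥RX, corresponding at T]
3. ∠LTX = 152°  [linear pair at T on AX]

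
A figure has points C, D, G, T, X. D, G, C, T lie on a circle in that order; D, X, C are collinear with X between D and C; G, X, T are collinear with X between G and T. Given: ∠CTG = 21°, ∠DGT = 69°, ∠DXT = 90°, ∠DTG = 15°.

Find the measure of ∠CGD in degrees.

∠CGD = 144°

1. ∠CDG = 21°  [same arc GC]
2. ∠DCG = 15°  [same arc DG]
3. ∠CGD = 144°  [△DGC]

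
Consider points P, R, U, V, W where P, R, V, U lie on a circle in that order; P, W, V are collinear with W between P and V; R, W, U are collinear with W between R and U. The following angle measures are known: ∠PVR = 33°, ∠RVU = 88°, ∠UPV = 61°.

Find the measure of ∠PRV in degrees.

1. ∠URV = 61°  [same arc VU]
2. ∠RUV = 31°  [△RVU]
3. ∠RPV = 31°  [same arc RV]
4. ∠PRV = 116°  [△PRV]

∠PRV = 116°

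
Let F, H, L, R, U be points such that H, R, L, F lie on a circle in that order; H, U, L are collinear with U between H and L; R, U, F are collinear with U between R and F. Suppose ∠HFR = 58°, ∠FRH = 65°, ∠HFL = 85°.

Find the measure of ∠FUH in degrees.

∠FUH = 92°

1. ∠FLH = 65°  [same arc HF]
2. ∠FHL = 30°  [△HLF]
3. ∠FUH = 92°  [△HUF]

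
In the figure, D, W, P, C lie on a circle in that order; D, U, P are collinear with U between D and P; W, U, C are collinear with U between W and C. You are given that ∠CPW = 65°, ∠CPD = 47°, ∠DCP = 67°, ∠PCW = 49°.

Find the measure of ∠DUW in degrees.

∠DUW = 84°

1. ∠CWD = 47°  [same arc DC]
2. ∠PDW = 49°  [same arc WP]
3. ∠DUW = 84°  [△DUW]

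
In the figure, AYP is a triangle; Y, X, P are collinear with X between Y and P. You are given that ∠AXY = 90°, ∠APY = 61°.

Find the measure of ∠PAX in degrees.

1. ∠AXP = 90°  [linear pair at X on YP]
2. ∠APX = 61°  [X on ray PY]
3. ∠PAX = 29°  [△AXP]

∠PAX = 29°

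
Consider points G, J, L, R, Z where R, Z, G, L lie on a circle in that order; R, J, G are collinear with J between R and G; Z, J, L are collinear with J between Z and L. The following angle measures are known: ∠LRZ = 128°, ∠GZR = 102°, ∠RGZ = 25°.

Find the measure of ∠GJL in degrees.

1. ∠GRZ = 53°  [△RZG]
2. ∠RLZ = 25°  [same arc RZ]
3. ∠GLZ = 53°  [same arc ZG]
4. ∠LZR = 27°  [△RZL]
5. ∠LGR = 27°  [same arc RL]
6. ∠GJL = 100°  [△GJL]

∠GJL = 100°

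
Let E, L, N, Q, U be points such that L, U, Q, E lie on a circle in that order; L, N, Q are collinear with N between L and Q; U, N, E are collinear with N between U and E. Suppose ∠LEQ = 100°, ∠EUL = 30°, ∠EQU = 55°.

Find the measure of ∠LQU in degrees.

1. ∠ELU = 125°  [cyclic LUQE, opposite ∠L+∠Q]
2. ∠LEU = 25°  [△LUE]
3. ∠LQU = 25°  [same arc LU]

∠LQU = 25°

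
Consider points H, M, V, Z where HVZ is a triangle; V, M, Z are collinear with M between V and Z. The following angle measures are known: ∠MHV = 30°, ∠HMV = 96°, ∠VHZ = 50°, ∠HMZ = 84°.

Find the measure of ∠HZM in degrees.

∠HZM = 76°

1. ∠HVM = 54°  [△HVM]
2. ∠HVZ = 54°  [M on ray VZ]
3. ∠HZV = 76°  [△HVZ]
4. ∠HZM = 76°  [M on ray ZV]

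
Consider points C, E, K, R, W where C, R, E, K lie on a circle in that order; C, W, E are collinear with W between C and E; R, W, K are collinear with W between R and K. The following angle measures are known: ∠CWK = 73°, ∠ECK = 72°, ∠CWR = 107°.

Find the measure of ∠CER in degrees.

∠CER = 35°

1. ∠EWR = 73°  [vertical angles at W]
2. ∠ERK = 72°  [same arc EK]
3. ∠CER = 35°  [△RWE]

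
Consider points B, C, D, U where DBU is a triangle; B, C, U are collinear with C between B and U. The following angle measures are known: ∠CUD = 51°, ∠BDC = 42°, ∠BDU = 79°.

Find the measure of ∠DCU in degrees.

1. ∠BUD = 51°  [C on ray UB]
2. ∠DBU = 50°  [△DBU]
3. ∠CBD = 50°  [C on ray BU]
4. ∠BCD = 88°  [△DBC]
5. ∠DCU = 92°  [linear pair at C on BU]

∠DCU = 92°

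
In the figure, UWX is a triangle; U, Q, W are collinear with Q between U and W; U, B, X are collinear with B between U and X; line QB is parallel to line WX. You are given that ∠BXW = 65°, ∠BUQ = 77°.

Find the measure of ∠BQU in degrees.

∠BQU = 38°

1. ∠UXW = 65°  [B on ray XU]
2. ∠WUX = 77°  [Q on UW, B on UX]
3. ∠UWX = 38°  [△UWX]
4. ∠BQU = 38°  [QB∥WX, corresponding at Q]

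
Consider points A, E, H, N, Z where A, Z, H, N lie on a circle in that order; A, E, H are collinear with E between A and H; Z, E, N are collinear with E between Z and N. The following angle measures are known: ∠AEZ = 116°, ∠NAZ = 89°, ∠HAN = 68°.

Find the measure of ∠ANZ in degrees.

∠ANZ = 48°

1. ∠HEN = 116°  [vertical angles at E]
2. ∠AEN = 64°  [linear pair at E on AH]
3. ∠ANZ = 48°  [△AEN]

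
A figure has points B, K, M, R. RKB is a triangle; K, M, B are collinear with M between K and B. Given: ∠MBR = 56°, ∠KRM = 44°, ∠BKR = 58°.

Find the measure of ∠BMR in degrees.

1. ∠MKR = 58°  [M on ray KB]
2. ∠KMR = 78°  [△RKM]
3. ∠BMR = 102°  [linear pair at M on KB]

∠BMR = 102°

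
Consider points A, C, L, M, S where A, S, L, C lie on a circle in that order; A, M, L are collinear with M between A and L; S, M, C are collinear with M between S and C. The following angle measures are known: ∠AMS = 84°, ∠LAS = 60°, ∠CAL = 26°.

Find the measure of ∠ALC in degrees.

1. ∠CML = 84°  [vertical angles at M]
2. ∠LCS = 60°  [same arc SL]
3. ∠ALC = 36°  [△LMC]

∠ALC = 36°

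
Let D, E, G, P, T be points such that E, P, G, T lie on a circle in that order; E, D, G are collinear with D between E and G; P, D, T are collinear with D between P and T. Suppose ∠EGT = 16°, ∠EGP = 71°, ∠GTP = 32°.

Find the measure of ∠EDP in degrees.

1. ∠EPT = 16°  [same arc ET]
2. ∠GEP = 32°  [same arc PG]
3. ∠EDP = 132°  [△EDP]

∠EDP = 132°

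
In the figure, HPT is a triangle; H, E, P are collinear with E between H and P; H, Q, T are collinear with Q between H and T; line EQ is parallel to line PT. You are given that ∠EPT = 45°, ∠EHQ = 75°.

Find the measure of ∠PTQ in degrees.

∠PTQ = 60°

1. ∠HPT = 45°  [E on ray PH]
2. ∠PHT = 75°  [E on HP, Q on HT]
3. ∠HTP = 60°  [△HPT]
4. ∠PTQ = 60°  [Q on ray TH]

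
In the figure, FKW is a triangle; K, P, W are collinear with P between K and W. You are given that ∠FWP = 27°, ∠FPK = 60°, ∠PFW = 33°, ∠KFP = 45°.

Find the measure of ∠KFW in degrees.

1. ∠FWK = 27°  [P on ray WK]
2. ∠FKP = 75°  [△FKP]
3. ∠FKW = 75°  [P on ray KW]
4. ∠KFW = 78°  [△FKW]

∠KFW = 78°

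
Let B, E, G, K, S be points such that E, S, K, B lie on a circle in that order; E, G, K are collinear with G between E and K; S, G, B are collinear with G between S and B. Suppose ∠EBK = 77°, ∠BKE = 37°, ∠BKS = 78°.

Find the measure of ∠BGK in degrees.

∠BGK = 107°

1. ∠BEK = 66°  [△EKB]
2. ∠BSK = 66°  [same arc KB]
3. ∠KBS = 36°  [△SKB]
4. ∠BGK = 107°  [△KGB]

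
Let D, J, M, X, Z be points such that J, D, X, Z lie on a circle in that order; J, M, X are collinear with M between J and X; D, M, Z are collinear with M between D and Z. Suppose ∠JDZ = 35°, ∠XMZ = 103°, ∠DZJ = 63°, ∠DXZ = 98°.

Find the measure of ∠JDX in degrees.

∠JDX = 75°

1. ∠DMJ = 103°  [vertical angles at M]
2. ∠DXJ = 63°  [same arc JD]
3. ∠DJX = 42°  [△JMD]
4. ∠JDX = 75°  [△JDX]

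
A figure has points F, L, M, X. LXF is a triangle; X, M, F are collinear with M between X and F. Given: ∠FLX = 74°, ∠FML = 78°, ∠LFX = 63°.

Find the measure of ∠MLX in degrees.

∠MLX = 35°

1. ∠FXL = 43°  [△LXF]
2. ∠LMX = 102°  [linear pair at M on XF]
3. ∠LXM = 43°  [M on ray XF]
4. ∠MLX = 35°  [△LXM]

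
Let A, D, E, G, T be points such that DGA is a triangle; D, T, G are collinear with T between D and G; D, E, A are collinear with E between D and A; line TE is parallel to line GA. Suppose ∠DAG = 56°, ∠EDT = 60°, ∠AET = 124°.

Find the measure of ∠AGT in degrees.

∠AGT = 64°

1. ∠DET = 56°  [TE∥GA, corresponding at E]
2. ∠DTE = 64°  [△DTE]
3. ∠ETG = 116°  [linear pair at T on DG]
4. ∠AGT = 64°  [TE∥GA, co-interior at G–T]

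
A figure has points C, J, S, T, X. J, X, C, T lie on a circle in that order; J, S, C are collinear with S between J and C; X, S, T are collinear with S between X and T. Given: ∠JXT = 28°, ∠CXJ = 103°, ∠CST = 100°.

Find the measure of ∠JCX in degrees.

∠JCX = 25°

1. ∠JCT = 28°  [same arc JT]
2. ∠CTJ = 77°  [cyclic JXCT, opposite ∠X+∠T]
3. ∠JSX = 100°  [vertical angles at S]
4. ∠CJT = 75°  [△JCT]
5. ∠CSX = 80°  [linear pair at S on JC]
6. ∠CXT = 75°  [same arc CT]
7. ∠JCX = 25°  [△XSC]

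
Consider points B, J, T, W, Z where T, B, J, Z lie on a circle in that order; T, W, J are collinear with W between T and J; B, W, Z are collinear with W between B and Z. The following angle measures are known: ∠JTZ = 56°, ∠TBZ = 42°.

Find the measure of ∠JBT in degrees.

∠JBT = 98°

1. ∠TJZ = 42°  [same arc TZ]
2. ∠JZT = 82°  [△TJZ]
3. ∠JBT = 98°  [cyclic TBJZ, opposite ∠B+∠Z]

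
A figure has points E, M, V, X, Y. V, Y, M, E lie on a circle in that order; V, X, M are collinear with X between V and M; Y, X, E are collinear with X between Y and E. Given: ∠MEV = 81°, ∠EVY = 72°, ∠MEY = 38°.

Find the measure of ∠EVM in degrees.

∠EVM = 34°

1. ∠EMY = 108°  [cyclic VYME, opposite ∠V+∠M]
2. ∠EYM = 34°  [△YME]
3. ∠EVM = 34°  [same arc ME]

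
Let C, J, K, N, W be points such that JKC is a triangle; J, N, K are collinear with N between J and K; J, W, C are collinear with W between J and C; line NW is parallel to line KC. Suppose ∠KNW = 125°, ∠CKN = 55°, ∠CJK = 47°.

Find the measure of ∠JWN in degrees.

1. ∠JNW = 55°  [linear pair at N on JK]
2. ∠NJW = 47°  [N on JK, W on JC]
3. ∠JWN = 78°  [△JNW]

∠JWN = 78°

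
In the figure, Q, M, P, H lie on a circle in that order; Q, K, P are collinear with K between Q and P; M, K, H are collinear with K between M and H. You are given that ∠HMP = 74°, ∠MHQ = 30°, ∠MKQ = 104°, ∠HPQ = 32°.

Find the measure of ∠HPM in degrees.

1. ∠HKP = 104°  [vertical angles at K]
2. ∠MHP = 44°  [△PKH]
3. ∠HPM = 62°  [△MPH]

∠HPM = 62°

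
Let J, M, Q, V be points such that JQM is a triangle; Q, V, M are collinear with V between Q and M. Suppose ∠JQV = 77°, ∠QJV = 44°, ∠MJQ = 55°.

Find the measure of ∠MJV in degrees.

∠MJV = 11°

1. ∠JVQ = 59°  [△JQV]
2. ∠JQM = 77°  [V on ray QM]
3. ∠JMQ = 48°  [△JQM]
4. ∠JVM = 121°  [linear pair at V on QM]
5. ∠JMV = 48°  [V on ray MQ]
6. ∠MJV = 11°  [△JVM]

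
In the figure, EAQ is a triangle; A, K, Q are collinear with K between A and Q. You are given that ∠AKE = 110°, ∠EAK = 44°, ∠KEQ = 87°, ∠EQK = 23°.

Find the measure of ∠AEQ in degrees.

∠AEQ = 113°

1. ∠EAQ = 44°  [K on ray AQ]
2. ∠AQE = 23°  [K on ray QA]
3. ∠AEQ = 113°  [△EAQ]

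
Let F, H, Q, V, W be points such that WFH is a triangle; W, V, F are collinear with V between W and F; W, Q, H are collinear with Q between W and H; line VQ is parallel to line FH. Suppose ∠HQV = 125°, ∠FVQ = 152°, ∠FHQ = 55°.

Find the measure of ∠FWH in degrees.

∠FWH = 97°

1. ∠QVW = 28°  [linear pair at V on WF]
2. ∠FHW = 55°  [Q on ray HW]
3. ∠HFW = 28°  [VQ∥FH, corresponding at V]
4. ∠FWH = 97°  [△WFH]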